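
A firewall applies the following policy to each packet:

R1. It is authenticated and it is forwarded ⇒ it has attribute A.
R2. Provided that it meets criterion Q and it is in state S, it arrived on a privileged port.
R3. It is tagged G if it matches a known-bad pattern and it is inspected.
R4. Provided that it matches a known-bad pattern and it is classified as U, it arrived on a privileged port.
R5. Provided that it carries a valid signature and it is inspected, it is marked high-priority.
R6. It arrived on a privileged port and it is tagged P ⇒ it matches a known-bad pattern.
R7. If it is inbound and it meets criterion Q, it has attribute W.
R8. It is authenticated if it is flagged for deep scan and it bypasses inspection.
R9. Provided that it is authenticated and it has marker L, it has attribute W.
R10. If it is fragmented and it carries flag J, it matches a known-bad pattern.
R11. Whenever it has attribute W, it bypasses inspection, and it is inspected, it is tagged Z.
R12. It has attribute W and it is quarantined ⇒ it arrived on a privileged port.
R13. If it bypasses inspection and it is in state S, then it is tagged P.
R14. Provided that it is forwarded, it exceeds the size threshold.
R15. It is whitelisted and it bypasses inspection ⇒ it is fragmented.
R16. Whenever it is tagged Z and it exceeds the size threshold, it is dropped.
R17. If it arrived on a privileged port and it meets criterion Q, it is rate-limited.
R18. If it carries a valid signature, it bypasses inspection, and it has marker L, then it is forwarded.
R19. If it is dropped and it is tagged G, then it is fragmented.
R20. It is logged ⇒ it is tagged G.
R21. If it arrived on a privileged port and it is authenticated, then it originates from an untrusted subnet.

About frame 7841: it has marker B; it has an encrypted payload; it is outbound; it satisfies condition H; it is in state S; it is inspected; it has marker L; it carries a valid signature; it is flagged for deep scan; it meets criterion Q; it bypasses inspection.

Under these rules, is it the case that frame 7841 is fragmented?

By R2 (it meets criterion Q, it is in state S): it arrived on a privileged port.
By R8 (it is flagged for deep scan, it bypasses inspection): it is authenticated.
By R9 (it is authenticated, it has marker L): it has attribute W.
By R11 (it has attribute W, it bypasses inspection, it is inspected): it is tagged Z.
By R13 (it bypasses inspection, it is in state S): it is tagged P.
By R18 (it carries a valid signature, it bypasses inspection, it has marker L): it is forwarded.
By R6 (it arrived on a privileged port, it is tagged P): it matches a known-bad pattern.
By R14 (it is forwarded): it exceeds the size threshold.
By R16 (it is tagged Z, it exceeds the size threshold): it is dropped.
By R3 (it matches a known-bad pattern, it is inspected): it is tagged G.
By R19 (it is dropped, it is tagged G): it is fragmented.

Yes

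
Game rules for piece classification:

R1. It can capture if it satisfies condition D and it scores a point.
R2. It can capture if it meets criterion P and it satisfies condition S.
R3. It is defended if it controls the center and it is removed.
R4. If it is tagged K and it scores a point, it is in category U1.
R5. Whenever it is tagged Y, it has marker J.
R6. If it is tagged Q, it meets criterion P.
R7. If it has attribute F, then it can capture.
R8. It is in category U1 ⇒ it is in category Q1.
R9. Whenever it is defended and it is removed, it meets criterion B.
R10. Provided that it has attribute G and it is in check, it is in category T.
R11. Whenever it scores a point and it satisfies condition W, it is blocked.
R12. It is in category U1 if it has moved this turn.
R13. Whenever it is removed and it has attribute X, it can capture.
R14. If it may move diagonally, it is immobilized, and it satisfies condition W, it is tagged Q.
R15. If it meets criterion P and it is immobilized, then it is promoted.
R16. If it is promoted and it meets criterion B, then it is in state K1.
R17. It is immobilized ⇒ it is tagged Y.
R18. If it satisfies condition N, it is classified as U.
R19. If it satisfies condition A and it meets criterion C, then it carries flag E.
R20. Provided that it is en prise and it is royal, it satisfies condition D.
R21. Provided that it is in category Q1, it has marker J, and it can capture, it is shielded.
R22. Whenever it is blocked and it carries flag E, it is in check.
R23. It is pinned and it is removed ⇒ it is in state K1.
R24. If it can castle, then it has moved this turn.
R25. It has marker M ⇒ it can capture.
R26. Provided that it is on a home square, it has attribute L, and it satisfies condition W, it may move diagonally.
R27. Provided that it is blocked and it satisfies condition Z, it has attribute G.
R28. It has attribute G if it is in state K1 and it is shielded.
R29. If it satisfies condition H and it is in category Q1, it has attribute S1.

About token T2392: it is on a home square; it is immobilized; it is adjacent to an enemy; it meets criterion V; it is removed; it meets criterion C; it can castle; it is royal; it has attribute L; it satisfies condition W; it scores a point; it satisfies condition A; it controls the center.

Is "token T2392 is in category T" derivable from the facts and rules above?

No

Forward chaining from the given facts derives: is defended, meets criterion B, is blocked, is tagged Y, carries flag E, is in check, has moved this turn, may move diagonally, has marker J, is in category U1, is tagged Q, meets criterion P, is in category Q1, is promoted, is in state K1.
The only rule concluding "it is in category T" is R10, which needs "it has attribute G"; that is never established.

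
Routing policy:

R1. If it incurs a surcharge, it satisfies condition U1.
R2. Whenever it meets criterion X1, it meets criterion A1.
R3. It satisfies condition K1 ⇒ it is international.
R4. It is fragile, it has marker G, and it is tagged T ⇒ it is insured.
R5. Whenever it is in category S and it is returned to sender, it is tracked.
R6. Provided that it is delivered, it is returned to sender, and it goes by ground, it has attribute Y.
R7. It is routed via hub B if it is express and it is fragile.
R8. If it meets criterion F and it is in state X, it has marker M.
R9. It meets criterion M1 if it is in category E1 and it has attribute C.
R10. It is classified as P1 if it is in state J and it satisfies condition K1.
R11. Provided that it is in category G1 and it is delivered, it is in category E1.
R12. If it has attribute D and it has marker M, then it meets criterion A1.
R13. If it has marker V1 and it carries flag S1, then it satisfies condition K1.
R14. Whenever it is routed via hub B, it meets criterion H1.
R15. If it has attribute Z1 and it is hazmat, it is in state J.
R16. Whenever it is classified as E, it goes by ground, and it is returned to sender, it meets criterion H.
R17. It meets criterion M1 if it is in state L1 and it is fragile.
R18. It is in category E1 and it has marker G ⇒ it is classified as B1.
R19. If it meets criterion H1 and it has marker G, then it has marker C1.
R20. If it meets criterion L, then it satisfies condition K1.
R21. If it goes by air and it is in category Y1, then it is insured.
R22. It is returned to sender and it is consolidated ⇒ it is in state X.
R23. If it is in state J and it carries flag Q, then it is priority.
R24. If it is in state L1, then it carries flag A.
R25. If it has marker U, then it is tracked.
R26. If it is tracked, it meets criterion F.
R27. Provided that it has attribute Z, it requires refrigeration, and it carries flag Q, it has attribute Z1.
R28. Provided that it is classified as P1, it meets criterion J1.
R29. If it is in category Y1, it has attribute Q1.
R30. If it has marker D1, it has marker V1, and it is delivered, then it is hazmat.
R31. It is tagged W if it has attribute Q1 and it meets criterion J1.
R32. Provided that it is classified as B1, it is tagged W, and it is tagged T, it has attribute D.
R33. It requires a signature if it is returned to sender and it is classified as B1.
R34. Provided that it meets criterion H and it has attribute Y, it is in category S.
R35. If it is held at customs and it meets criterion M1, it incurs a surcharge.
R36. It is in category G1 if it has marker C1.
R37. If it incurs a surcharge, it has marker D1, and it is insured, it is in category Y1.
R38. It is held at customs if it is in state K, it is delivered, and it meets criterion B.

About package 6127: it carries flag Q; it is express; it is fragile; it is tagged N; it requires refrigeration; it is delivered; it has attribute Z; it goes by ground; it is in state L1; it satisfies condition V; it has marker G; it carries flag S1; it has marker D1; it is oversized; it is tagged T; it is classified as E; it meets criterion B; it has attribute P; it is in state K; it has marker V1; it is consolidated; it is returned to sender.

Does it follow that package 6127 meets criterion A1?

Yes

By R4 (it is fragile, it has marker G, it is tagged T): it is insured.
By R6 (it is delivered, it is returned to sender, it goes by ground): it has attribute Y.
By R7 (it is express, it is fragile): it is routed via hub B.
By R13 (it has marker V1, it carries flag S1): it satisfies condition K1.
By R14 (it is routed via hub B): it meets criterion H1.
By R16 (it is classified as E, it goes by ground, it is returned to sender): it meets criterion H.
By R17 (it is in state L1, it is fragile): it meets criterion M1.
By R19 (it meets criterion H1, it has marker G): it has marker C1.
By R22 (it is returned to sender, it is consolidated): it is in state X.
By R27 (it has attribute Z, it requires refrigeration, it carries flag Q): it has attribute Z1.
By R30 (it has marker D1, it has marker V1, it is delivered): it is hazmat.
By R34 (it meets criterion H, it has attribute Y): it is in category S.
By R36 (it has marker C1): it is in category G1.
By R38 (it is in state K, it is delivered, it meets criterion B): it is held at customs.
By R5 (it is in category S, it is returned to sender): it is tracked.
By R11 (it is in category G1, it is delivered): it is in category E1.
By R15 (it has attribute Z1, it is hazmat): it is in state J.
By R18 (it is in category E1, it has marker G): it is classified as B1.
By R26 (it is tracked): it meets criterion F.
By R35 (it is held at customs, it meets criterion M1): it incurs a surcharge.
By R37 (it incurs a surcharge, it has marker D1, it is insured): it is in category Y1.
By R8 (it meets criterion F, it is in state X): it has marker M.
By R10 (it is in state J, it satisfies condition K1): it is classified as P1.
By R28 (it is classified as P1): it meets criterion J1.
By R29 (it is in category Y1): it has attribute Q1.
By R31 (it has attribute Q1, it meets criterion J1): it is tagged W.
By R32 (it is classified as B1, it is tagged W, it is tagged T): it has attribute D.
By R12 (it has attribute D, it has marker M): it meets criterion A1.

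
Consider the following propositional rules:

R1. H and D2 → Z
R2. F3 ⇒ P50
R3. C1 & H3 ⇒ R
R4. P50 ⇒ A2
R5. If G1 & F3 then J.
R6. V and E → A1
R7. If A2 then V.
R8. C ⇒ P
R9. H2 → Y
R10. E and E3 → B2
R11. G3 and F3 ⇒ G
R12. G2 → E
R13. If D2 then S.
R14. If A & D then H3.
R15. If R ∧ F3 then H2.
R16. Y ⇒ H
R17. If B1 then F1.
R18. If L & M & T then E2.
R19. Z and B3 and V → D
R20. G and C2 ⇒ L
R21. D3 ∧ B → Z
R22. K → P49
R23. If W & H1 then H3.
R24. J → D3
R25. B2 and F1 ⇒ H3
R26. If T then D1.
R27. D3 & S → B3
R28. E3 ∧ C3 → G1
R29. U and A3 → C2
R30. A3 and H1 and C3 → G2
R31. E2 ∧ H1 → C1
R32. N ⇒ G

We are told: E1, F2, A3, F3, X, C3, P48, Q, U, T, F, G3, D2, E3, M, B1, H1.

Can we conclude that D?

Yes

P50  (by R2: F3)
A2  (by R4: P50)
V  (by R7: A2)
G  (by R11: G3, F3)
S  (by R13: D2)
F1  (by R17: B1)
G1  (by R28: E3, C3)
C2  (by R29: U, A3)
G2  (by R30: A3, H1, C3)
J  (by R5: G1, F3)
E  (by R12: G2)
L  (by R20: G, C2)
D3  (by R24: J)
B3  (by R27: D3, S)
B2  (by R10: E, E3)
E2  (by R18: L, M, T)
H3  (by R25: B2, F1)
C1  (by R31: E2, H1)
R  (by R3: C1, H3)
H2  (by R15: R, F3)
Y  (by R9: H2)
H  (by R16: Y)
Z  (by R1: H, D2)
D  (by R19: Z, B3, V)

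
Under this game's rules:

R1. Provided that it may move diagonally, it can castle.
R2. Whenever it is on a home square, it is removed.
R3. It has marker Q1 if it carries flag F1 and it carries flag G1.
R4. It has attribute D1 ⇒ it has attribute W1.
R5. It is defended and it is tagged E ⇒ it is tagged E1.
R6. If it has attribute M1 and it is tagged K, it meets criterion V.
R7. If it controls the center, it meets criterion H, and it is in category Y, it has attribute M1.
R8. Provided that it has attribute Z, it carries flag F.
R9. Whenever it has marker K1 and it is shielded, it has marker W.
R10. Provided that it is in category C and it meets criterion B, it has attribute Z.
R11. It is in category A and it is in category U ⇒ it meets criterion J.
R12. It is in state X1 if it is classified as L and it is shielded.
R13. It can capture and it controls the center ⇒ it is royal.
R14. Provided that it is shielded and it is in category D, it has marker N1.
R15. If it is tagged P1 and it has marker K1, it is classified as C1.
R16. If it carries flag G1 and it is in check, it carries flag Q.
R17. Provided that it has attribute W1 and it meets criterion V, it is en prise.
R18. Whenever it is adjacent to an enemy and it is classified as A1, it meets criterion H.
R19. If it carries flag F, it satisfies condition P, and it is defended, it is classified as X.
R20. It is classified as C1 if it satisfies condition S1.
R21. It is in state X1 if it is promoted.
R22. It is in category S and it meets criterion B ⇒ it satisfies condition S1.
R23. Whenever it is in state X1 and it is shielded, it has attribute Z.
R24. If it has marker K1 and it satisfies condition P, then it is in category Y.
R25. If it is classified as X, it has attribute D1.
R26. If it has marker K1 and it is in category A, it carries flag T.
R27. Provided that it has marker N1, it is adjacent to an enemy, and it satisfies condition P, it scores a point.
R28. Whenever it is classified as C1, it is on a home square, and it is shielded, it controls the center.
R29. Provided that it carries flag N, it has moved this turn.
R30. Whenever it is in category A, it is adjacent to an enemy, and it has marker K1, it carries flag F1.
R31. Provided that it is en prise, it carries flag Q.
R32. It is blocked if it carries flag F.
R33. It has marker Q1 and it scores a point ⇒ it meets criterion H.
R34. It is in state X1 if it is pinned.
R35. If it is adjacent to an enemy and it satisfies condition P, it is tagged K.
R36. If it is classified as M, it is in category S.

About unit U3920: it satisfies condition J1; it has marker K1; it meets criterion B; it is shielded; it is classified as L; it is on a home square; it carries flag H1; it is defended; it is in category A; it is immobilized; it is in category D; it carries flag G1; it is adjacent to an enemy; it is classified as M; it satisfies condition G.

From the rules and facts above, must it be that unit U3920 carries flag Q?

No

Forward chaining from the given facts derives: is removed, has marker W, is in state X1, has marker N1, has attribute Z, carries flag T, carries flag F1, is in category S, has marker Q1, carries flag F, satisfies condition S1, is blocked, is classified as C1, controls the center.
Rules concluding "it carries flag Q": R16 needs "it is in check"; R31 needs "it is en prise" — none of these are established.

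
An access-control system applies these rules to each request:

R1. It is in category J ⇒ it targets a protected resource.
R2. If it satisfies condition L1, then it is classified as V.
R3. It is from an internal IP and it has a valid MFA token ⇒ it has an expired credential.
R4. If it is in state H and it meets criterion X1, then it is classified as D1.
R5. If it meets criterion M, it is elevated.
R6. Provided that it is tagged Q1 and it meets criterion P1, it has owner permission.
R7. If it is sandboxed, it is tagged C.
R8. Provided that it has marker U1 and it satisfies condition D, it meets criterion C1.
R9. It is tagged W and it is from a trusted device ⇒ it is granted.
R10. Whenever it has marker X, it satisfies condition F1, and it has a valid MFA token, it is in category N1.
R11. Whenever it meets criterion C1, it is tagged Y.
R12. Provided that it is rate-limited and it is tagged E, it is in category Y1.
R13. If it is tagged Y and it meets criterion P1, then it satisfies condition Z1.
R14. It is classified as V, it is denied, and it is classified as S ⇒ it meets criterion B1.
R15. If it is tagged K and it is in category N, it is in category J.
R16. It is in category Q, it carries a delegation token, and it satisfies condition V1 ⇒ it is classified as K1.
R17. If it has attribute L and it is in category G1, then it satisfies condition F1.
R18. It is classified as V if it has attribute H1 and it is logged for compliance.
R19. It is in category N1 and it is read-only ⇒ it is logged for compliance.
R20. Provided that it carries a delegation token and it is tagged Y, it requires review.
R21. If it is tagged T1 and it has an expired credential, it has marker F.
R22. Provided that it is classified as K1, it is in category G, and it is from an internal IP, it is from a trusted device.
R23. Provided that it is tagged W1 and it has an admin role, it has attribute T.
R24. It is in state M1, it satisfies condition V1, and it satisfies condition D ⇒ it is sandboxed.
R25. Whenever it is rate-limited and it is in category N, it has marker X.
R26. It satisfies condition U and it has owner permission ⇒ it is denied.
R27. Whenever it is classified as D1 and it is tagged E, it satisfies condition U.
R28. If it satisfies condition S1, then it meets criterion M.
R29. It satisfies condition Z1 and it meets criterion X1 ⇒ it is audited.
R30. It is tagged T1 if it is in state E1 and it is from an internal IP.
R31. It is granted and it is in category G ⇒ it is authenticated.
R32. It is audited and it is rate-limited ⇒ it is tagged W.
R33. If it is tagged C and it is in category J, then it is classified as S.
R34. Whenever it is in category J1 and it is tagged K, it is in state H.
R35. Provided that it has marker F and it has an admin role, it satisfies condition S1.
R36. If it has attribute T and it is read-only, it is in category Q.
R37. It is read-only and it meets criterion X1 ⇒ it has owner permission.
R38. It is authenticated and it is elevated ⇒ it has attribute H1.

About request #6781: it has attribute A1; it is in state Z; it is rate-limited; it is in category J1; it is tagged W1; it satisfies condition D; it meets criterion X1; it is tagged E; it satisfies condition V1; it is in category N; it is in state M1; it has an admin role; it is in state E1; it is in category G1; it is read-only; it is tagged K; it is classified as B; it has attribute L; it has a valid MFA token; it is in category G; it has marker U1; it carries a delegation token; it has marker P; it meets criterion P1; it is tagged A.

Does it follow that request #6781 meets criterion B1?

Forward chaining from the given facts derives: meets criterion C1, is tagged Y, is in category Y1, satisfies condition Z1, is in category J, satisfies condition F1, requires review, has attribute T, is sandboxed, has marker X, is audited, is tagged W, is in state H, is in category Q, has owner permission, targets a protected resource, is classified as D1, is tagged C, is in category N1, is classified as K1, is logged for compliance, satisfies condition U, is classified as S, is denied.
The only rule concluding "it meets criterion B1" is R14, which needs "it is classified as V"; that is never established.

No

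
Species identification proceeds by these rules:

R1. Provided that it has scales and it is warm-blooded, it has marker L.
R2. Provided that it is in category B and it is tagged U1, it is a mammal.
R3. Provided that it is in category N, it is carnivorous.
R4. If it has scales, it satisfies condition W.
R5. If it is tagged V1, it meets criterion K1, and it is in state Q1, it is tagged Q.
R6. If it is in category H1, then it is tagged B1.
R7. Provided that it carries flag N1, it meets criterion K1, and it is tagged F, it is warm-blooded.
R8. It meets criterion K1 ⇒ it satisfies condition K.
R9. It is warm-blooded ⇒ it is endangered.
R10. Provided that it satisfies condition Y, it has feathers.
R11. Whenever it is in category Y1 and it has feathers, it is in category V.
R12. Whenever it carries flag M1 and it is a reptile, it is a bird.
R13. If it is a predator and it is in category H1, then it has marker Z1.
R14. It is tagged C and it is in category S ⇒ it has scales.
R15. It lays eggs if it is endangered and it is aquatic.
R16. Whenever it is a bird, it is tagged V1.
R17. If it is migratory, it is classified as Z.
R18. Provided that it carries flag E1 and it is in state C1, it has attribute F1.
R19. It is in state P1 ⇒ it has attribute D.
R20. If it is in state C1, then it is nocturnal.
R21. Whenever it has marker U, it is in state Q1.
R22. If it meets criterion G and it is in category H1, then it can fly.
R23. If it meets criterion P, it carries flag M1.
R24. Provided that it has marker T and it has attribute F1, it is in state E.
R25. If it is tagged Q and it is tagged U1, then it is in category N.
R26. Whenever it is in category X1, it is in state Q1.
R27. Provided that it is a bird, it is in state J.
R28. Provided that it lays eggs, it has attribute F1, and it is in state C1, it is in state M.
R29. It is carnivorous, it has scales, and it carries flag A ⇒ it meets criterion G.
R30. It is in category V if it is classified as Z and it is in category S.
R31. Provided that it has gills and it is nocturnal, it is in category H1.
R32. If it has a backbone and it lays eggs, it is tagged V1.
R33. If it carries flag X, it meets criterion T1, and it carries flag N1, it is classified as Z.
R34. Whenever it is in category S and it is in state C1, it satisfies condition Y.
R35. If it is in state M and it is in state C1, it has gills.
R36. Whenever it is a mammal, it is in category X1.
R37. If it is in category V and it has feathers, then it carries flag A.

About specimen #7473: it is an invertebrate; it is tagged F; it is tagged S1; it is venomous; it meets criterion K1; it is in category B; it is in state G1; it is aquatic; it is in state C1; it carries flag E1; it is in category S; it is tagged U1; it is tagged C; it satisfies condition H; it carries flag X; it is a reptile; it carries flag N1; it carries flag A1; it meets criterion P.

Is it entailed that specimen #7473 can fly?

No

Forward chaining from the given facts derives: is a mammal, is warm-blooded, satisfies condition K, is endangered, has scales, lays eggs, has attribute F1, is nocturnal, carries flag M1, is in state M, satisfies condition Y, has gills, is in category X1, has marker L, satisfies condition W, has feathers, is a bird, is tagged V1, is in state Q1, is in state J, is in category H1, is tagged Q, is tagged B1, is in category N, is carnivorous.
The only rule concluding "it can fly" is R22, which needs "it meets criterion G"; that is never established.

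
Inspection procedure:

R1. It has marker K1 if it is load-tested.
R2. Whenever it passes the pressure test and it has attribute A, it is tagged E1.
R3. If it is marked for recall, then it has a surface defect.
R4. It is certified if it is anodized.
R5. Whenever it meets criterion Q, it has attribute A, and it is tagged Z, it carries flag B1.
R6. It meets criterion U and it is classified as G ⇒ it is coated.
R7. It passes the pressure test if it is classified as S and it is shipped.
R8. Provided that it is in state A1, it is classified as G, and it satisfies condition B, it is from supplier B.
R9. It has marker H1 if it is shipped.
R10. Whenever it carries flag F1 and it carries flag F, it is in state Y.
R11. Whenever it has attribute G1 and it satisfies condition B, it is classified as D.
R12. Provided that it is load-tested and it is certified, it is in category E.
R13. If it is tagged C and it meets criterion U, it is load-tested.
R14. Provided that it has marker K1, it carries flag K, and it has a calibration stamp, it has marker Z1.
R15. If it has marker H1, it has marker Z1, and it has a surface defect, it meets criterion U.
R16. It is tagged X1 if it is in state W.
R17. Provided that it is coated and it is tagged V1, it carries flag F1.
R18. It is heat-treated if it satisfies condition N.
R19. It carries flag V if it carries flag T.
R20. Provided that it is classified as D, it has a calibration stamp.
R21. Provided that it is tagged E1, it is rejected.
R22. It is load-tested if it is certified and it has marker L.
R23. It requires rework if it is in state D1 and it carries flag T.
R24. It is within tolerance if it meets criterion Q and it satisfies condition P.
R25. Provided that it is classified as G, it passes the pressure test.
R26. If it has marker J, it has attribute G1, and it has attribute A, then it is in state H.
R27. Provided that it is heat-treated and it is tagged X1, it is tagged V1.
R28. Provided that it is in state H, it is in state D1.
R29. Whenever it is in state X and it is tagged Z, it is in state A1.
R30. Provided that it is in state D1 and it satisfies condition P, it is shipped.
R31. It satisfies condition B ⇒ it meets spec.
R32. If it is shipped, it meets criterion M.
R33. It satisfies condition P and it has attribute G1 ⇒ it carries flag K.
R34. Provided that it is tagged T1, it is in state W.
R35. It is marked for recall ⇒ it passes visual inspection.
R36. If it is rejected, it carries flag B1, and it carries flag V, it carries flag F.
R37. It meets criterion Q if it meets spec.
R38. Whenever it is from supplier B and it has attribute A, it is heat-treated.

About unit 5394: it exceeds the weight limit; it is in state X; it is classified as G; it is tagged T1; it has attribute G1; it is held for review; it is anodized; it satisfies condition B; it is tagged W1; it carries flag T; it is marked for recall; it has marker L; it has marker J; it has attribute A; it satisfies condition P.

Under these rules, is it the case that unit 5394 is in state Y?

No

Forward chaining from the given facts derives: has a surface defect, is certified, is classified as D, carries flag V, has a calibration stamp, is load-tested, passes the pressure test, is in state H, is in state D1, is shipped, meets spec, meets criterion M, carries flag K, is in state W, passes visual inspection, meets criterion Q, has marker K1, is tagged E1, has marker H1, is in category E, has marker Z1, meets criterion U, is tagged X1, is rejected, requires rework, is within tolerance, is coated.
The only rule concluding "it is in state Y" is R10, which needs "it carries flag F1"; that is never established.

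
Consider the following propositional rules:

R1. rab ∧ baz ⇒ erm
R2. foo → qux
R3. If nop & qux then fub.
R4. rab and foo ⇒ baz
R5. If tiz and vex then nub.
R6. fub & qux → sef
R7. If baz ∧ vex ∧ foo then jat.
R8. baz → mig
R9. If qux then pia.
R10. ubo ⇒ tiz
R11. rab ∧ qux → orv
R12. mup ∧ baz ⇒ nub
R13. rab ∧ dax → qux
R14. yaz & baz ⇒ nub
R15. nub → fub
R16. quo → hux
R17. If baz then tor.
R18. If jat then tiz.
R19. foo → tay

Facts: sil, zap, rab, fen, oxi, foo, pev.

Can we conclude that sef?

No

Forward chaining from the given facts derives: qux, baz, mig, pia, orv, tor, tay, erm.
The only rule concluding sef is R6, which needs fub; that is never established.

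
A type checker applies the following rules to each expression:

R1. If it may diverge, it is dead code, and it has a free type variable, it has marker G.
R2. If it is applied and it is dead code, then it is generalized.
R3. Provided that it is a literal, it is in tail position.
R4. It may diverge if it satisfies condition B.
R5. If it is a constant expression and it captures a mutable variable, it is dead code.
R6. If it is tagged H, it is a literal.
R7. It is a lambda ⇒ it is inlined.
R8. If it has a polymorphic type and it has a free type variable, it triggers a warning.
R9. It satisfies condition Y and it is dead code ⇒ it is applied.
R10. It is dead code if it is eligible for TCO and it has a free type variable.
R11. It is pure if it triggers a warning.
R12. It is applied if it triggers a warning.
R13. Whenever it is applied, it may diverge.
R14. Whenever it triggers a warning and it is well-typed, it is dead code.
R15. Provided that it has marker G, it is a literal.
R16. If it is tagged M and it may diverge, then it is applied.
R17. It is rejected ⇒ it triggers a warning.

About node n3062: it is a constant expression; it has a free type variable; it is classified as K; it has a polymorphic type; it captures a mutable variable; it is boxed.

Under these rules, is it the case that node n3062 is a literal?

Yes

By R5 (it is a constant expression, it captures a mutable variable): it is dead code.
By R8 (it has a polymorphic type, it has a free type variable): it triggers a warning.
By R12 (it triggers a warning): it is applied.
By R13 (it is applied): it may diverge.
By R1 (it may diverge, it is dead code, it has a free type variable): it has marker G.
By R15 (it has marker G): it is a literal.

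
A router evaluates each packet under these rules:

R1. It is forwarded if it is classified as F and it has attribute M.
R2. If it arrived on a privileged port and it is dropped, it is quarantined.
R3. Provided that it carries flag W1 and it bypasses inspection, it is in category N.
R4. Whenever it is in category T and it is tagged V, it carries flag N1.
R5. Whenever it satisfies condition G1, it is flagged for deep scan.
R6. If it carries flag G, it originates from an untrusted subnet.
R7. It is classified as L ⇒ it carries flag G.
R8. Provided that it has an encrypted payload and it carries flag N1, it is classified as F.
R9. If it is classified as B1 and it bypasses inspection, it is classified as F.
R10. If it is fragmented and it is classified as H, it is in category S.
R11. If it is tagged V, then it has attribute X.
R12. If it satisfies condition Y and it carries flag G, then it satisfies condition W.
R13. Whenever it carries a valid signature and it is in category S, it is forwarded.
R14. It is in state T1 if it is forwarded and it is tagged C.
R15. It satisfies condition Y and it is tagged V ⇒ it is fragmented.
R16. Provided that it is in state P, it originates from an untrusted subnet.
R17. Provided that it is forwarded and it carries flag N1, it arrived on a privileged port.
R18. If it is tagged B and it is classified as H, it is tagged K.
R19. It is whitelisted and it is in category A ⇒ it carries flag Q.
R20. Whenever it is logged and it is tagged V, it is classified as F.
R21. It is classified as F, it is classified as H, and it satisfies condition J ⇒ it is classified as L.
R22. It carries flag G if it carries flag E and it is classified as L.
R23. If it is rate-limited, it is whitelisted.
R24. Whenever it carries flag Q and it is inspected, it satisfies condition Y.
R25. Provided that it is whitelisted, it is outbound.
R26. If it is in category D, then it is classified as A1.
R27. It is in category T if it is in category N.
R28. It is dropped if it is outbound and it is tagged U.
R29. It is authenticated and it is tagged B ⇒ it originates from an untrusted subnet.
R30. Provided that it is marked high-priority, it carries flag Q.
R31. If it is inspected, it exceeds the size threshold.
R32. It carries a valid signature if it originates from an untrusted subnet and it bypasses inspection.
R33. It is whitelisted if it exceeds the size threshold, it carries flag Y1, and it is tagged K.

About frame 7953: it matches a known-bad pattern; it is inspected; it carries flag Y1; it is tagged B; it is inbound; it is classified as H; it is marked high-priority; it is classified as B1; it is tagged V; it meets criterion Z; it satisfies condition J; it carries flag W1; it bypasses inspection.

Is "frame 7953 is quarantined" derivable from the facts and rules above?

Forward chaining from the given facts derives: is in category N, is classified as F, has attribute X, is tagged K, is classified as L, is in category T, carries flag Q, exceeds the size threshold, is whitelisted, carries flag N1, carries flag G, satisfies condition Y, is outbound, originates from an untrusted subnet, satisfies condition W, is fragmented, carries a valid signature, is in category S, is forwarded, arrived on a privileged port.
The only rule concluding "it is quarantined" is R2, which needs "it is dropped"; that is never established.

No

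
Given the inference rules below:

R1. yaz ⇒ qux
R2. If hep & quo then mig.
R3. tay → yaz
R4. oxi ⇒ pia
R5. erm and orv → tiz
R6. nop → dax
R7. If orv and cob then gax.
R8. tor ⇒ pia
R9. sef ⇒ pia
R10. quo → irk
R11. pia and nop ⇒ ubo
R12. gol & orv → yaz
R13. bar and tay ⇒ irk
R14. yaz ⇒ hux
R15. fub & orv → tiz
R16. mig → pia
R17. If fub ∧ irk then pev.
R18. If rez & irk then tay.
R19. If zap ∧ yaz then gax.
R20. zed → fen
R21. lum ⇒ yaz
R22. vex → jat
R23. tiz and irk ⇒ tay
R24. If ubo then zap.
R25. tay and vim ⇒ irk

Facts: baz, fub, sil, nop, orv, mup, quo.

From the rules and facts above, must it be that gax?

Forward chaining from the given facts derives: dax, irk, tiz, pev, tay, yaz, hux, qux.
Rules concluding gax: R7 needs cob; R19 needs zap — none of these are established.

No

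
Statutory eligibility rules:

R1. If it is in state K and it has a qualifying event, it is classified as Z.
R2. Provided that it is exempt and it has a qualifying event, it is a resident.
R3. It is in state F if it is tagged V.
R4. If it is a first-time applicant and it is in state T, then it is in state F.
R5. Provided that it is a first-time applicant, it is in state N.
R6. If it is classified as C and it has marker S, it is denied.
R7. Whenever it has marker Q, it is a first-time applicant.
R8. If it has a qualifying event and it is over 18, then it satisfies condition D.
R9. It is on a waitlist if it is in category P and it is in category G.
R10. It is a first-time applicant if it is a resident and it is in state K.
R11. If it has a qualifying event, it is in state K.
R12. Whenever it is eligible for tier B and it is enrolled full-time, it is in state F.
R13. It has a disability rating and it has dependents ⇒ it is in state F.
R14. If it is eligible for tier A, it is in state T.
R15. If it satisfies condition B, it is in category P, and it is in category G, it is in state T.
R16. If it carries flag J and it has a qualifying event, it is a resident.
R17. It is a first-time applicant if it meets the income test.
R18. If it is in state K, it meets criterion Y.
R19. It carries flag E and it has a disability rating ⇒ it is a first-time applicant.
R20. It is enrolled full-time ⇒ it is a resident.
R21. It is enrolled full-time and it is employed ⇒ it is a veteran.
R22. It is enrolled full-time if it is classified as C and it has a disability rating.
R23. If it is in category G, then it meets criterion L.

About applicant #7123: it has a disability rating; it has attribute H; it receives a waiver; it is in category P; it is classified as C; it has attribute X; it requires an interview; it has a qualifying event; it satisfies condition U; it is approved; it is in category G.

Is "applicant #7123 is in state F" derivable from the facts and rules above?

Forward chaining from the given facts derives: is on a waitlist, is in state K, meets criterion Y, is enrolled full-time, meets criterion L, is classified as Z, is a resident, is a first-time applicant, is in state N.
Rules concluding "it is in state F": R3 needs "it is tagged V"; R4 needs "it is in state T"; R12 needs "it is eligible for tier B"; R13 needs "it has dependents" — none of these are established.

No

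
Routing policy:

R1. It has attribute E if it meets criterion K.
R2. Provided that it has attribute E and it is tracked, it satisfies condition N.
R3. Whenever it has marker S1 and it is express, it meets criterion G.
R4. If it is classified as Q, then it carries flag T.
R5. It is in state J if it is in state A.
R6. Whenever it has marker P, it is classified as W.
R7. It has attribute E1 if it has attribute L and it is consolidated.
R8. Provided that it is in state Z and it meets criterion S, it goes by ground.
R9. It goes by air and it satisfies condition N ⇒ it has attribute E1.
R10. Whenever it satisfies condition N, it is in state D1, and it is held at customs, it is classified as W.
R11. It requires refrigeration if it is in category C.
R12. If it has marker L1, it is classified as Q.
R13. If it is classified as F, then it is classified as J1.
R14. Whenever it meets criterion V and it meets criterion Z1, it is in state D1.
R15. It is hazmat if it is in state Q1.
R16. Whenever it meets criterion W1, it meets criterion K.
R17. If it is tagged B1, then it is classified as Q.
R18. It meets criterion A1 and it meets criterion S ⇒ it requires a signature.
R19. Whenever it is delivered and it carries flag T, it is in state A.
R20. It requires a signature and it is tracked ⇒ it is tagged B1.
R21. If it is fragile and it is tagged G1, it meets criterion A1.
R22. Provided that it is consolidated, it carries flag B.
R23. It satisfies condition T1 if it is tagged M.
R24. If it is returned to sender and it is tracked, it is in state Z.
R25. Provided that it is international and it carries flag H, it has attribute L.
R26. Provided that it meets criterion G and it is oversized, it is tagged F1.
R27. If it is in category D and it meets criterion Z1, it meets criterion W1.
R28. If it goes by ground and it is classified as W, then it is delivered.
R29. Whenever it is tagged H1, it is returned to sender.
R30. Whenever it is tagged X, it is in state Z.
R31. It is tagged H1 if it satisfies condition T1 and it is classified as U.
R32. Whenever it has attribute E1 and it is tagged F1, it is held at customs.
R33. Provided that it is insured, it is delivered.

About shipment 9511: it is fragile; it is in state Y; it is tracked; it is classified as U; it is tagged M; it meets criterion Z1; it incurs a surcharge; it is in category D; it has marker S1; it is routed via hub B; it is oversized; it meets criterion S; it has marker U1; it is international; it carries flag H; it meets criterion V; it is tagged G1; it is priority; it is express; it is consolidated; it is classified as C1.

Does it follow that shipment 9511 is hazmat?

No

Forward chaining from the given facts derives: meets criterion G, is in state D1, meets criterion A1, carries flag B, satisfies condition T1, has attribute L, is tagged F1, meets criterion W1, is tagged H1, has attribute E1, meets criterion K, requires a signature, is tagged B1, is returned to sender, is held at customs, has attribute E, satisfies condition N, is classified as W, is classified as Q, is in state Z, carries flag T, goes by ground, is delivered, is in state A, is in state J.
The only rule concluding "it is hazmat" is R15, which needs "it is in state Q1"; that is never established.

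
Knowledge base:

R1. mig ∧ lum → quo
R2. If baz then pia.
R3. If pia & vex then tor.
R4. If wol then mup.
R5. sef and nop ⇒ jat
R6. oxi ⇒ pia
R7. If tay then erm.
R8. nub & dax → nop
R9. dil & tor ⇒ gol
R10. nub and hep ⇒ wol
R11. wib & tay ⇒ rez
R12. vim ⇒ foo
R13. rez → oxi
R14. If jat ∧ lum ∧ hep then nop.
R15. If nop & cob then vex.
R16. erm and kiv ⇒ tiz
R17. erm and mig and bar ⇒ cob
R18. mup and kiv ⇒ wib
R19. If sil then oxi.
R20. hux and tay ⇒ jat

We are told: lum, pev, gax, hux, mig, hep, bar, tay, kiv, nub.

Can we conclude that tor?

erm  (by R7: tay)
wol  (by R10: nub, hep)
cob  (by R17: erm, mig, bar)
jat  (by R20: hux, tay)
mup  (by R4: wol)
nop  (by R14: jat, lum, hep)
vex  (by R15: nop, cob)
wib  (by R18: mup, kiv)
rez  (by R11: wib, tay)
oxi  (by R13: rez)
pia  (by R6: oxi)
tor  (by R3: pia, vex)

Yes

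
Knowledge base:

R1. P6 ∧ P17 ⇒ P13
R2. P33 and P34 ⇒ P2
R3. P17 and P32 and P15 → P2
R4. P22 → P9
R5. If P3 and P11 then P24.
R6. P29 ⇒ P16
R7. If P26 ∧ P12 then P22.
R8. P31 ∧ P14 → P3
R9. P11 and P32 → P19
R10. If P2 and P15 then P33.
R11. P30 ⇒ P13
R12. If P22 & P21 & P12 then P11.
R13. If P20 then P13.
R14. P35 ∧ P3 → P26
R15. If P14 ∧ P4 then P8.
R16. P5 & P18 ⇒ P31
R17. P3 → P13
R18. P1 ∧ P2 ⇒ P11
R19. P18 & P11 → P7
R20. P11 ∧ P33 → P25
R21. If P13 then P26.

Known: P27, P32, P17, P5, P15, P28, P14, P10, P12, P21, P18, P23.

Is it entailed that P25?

Yes

P2  (by R3: P17, P32, P15)
P33  (by R10: P2, P15)
P31  (by R16: P5, P18)
P3  (by R8: P31, P14)
P13  (by R17: P3)
P26  (by R21: P13)
P22  (by R7: P26, P12)
P11  (by R12: P22, P21, P12)
P25  (by R20: P11, P33)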